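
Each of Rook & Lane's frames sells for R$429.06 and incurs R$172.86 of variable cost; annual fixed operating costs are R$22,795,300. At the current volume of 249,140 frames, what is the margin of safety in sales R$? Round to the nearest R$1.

Contribution margin per unit = R$429.06 − R$172.86 = R$256.20. Break-even units = R$22,795,300 ÷ R$256.20 = 88,974.63; break-even revenue = 88,974.63 × R$429.06 = R$38,175,454.40.
Actual sales revenue = 249,140 × R$429.06 = R$106,896,008.40.
Margin of safety = R$106,896,008.40 − R$38,175,454.40 = R$68,720,554.

R$68,720,554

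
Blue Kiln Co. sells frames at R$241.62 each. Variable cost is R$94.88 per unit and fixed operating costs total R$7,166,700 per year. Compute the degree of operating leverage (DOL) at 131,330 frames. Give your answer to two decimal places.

1.59

At 131,330 units, contribution = 131,330 × R$146.74 = R$19,271,364.20.
Operating income = contribution − fixed costs = R$19,271,364.20 − R$7,166,700 = R$12,104,664.20.
So DOL = total CM / EBIT = R$19,271,364.20 / R$12,104,664.20 = 1.5921.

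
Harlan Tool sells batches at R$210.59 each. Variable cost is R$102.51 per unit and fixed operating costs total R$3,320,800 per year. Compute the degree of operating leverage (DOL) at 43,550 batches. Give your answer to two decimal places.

Total contribution margin = 43,550 × R$108.08 = R$4,706,884.00.
EBIT = R$4,706,884.00 − R$3,320,800 = R$1,386,084.00.
DOL = contribution ÷ EBIT = R$4,706,884.00 ÷ R$1,386,084.00 = 3.3958.

3.40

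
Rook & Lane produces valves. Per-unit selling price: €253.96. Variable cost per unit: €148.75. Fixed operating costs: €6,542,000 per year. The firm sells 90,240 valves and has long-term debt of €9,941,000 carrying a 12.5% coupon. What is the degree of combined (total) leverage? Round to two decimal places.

5.55

Total contribution margin = 90,240 × €105.21 = €9,494,150.40.
Operating income = contribution − fixed costs = €9,494,150.40 − €6,542,000 = €2,952,150.40. Interest = €1,242,625.00.
DOL = €9,494,150.40 ÷ €2,952,150.40 = 3.2160; DFL = €2,952,150.40 ÷ €1,709,525.40 = 1.7269.
DCL = DOL × DFL = 3.2160 × 1.7269 = 5.5537.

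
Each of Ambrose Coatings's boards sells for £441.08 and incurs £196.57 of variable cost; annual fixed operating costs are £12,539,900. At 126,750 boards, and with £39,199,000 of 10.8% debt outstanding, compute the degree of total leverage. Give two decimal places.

2.18

Contribution at this volume is 126,750 × £244.51 = £30,991,642.50.
Operating income = contribution − fixed costs = £30,991,642.50 − £12,539,900 = £18,451,742.50. Interest = £4,233,492.00, so EBIT − I = £14,218,250.50.
Degree of total leverage = total CM / (EBIT − interest) = £30,991,642.50 / £14,218,250.50 = 2.1797.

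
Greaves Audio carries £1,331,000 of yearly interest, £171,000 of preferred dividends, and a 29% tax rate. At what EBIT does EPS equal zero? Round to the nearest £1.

Grossing the preferred dividend up to pre-tax terms: £171,000 / (1 − 0.29) = £240,845.07.
Financial break-even EBIT = interest + D_p ÷ (1 − t) = £1,331,000 + £240,845.07 = £1,571,845.07.

£1,571,845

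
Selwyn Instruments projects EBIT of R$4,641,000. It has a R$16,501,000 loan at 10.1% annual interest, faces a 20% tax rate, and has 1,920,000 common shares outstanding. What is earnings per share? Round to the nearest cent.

Interest = R$1,666,601.00, so EBT = R$4,641,000 − R$1,666,601.00 = R$2,974,399.00.
Net income = R$2,974,399.00 × (1 − 0.20) = R$2,379,519.20.
Per share: R$2,379,519.20 / 1,920,000 shares = R$1.24.

R$1.24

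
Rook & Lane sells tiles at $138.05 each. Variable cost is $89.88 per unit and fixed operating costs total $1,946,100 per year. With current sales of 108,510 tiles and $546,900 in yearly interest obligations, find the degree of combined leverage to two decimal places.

1.91

Contribution at this volume is 108,510 × $48.17 = $5,226,926.70.
Subtracting fixed costs: EBIT = $5,226,926.70 − $1,946,100 = $3,280,826.70. Interest = $546,900.00.
DOL = $5,226,926.70 ÷ $3,280,826.70 = 1.5932; DFL = $3,280,826.70 ÷ $2,733,926.70 = 1.2000.
Combined leverage = 1.5932 × 1.2000 = 1.9118.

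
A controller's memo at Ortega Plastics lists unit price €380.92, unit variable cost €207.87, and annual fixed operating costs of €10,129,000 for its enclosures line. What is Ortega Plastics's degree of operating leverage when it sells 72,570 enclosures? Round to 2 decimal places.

5.17

At 72,570 units, contribution = 72,570 × €173.05 = €12,558,238.50.
Subtracting fixed costs: EBIT = €12,558,238.50 − €10,129,000 = €2,429,238.50.
DOL = contribution ÷ EBIT = €12,558,238.50 ÷ €2,429,238.50 = 5.1696.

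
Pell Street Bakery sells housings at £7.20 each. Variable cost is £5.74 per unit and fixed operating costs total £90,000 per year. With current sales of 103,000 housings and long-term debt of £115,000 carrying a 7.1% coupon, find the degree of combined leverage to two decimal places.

Contribution at this volume is 103,000 × £1.46 = £150,380.00.
Operating income = contribution − fixed costs = £150,380.00 − £90,000 = £60,380.00. Interest = £8,165.00, so EBIT − I = £52,215.00.
Degree of total leverage = total CM / (EBIT − interest) = £150,380.00 / £52,215.00 = 2.8800.

2.88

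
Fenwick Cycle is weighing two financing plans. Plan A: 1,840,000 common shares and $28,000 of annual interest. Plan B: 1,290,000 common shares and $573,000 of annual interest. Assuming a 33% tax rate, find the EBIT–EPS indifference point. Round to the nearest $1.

Set EPS_A = EPS_B: (EBIT − $28,000)(1 − 0.33) ÷ 1,840,000 = (EBIT − $573,000)(1 − 0.33) ÷ 1,290,000.
Cancelling (1 − t) and cross-multiplying: 1,290,000·(EBIT − 28,000) = 1,840,000·(EBIT − 573,000).
EBIT × (1,840,000 − 1,290,000) = 573,000 × 1,840,000 − 28,000 × 1,290,000 = 1,018,200,000,000, so EBIT = 1,018,200,000,000 ÷ 550,000 = 1,851,272.73.

$1,851,273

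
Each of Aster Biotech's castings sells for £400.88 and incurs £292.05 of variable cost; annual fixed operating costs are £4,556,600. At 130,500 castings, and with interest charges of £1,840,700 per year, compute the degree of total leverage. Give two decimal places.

At 130,500 units, contribution = 130,500 × £108.83 = £14,202,315.00.
Operating income = contribution − fixed costs = £14,202,315.00 − £4,556,600 = £9,645,715.00. Interest = £1,840,700.00, so EBIT − I = £7,805,015.00.
Degree of total leverage = total CM / (EBIT − interest) = £14,202,315.00 / £7,805,015.00 = 1.8196.

1.82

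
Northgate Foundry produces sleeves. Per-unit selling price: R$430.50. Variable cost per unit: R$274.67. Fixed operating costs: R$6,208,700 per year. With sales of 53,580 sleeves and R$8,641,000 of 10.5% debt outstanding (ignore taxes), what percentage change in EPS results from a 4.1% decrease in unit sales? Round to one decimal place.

Total contribution margin = 53,580 × R$155.83 = R$8,349,371.40.
Subtracting fixed costs: EBIT = R$8,349,371.40 − R$6,208,700 = R$2,140,671.40.
Interest = R$907,305.00, so EBIT − I = R$1,233,366.40.
Degree of combined leverage = contribution ÷ (EBIT − I) = R$8,349,371.40 ÷ R$1,233,366.40 = 6.7696.
%ΔEPS = DCL × %ΔSales = 6.7696 × -4.1% = -27.8%.

-27.8%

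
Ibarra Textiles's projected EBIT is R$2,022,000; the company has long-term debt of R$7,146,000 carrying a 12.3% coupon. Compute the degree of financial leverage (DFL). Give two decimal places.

Annual interest charges come to R$878,958.00.
DFL = EBIT ÷ (EBIT − I) = R$2,022,000 ÷ (R$2,022,000 − R$878,958.00) = R$2,022,000 ÷ R$1,143,042.00 = 1.7690.

1.77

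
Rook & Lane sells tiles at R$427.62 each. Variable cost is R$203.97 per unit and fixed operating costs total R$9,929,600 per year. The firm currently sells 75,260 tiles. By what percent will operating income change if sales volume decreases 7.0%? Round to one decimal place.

-17.1%

Contribution at this volume is 75,260 × R$223.65 = R$16,831,899.00.
EBIT = R$16,831,899.00 − R$9,929,600 = R$6,902,299.00.
DOL = contribution ÷ EBIT = R$16,831,899.00 ÷ R$6,902,299.00 = 2.4386.
So EBIT moves 2.4386 × (-7.0%) = -17.1%.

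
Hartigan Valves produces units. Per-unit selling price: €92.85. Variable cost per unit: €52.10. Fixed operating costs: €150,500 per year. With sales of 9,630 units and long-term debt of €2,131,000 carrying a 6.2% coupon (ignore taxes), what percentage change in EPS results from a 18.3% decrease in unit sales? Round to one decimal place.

-65.4%

Contribution at this volume is 9,630 × €40.75 = €392,422.50.
Operating income = contribution − fixed costs = €392,422.50 − €150,500 = €241,922.50.
After interest of €132,122.00, pre-tax earnings = €109,800.50.
Degree of combined leverage = contribution ÷ (EBIT − I) = €392,422.50 ÷ €109,800.50 = 3.5740.
%ΔEPS = DCL × %ΔSales = 3.5740 × -18.3% = -65.4%.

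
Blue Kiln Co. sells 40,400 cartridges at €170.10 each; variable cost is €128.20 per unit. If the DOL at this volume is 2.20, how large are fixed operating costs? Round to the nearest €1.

At 40,400 units, contribution = 40,400 × €41.90 = €1,692,760.00.
Since DOL = CM ÷ EBIT, EBIT = €1,692,760.00 ÷ 2.20 = €769,436.36.
Fixed costs = CM − EBIT = €1,692,760.00 − €769,436.36 = €923,324.

€923,324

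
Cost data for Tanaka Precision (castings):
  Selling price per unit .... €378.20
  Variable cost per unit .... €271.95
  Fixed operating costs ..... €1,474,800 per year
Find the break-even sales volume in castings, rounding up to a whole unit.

Unit CM = price − variable cost = €378.20 − €271.95 = €106.25.
Break-even Q = €1,474,800 / €106.25 = 13,880.47 → 13,881 castings.

13,881 castings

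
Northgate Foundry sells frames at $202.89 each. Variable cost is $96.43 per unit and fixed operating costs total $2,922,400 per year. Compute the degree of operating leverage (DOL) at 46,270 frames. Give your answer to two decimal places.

Contribution at this volume is 46,270 × $106.46 = $4,925,904.20.
Operating income = contribution − fixed costs = $4,925,904.20 − $2,922,400 = $2,003,504.20.
So DOL = total CM / EBIT = $4,925,904.20 / $2,003,504.20 = 2.4586.

2.46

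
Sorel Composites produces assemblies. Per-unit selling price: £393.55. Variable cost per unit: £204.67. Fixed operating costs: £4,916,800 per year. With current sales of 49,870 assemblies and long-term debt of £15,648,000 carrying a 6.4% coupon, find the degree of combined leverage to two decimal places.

Total contribution margin = 49,870 × £188.88 = £9,419,445.60.
Operating income = contribution − fixed costs = £9,419,445.60 − £4,916,800 = £4,502,645.60. Interest = £1,001,472.00, so EBIT − I = £3,501,173.60.
Degree of total leverage = total CM / (EBIT − interest) = £9,419,445.60 / £3,501,173.60 = 2.6904.

2.69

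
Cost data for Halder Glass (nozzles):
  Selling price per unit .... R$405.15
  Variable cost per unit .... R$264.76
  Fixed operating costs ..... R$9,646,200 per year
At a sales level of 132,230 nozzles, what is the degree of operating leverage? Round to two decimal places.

2.08

Contribution at this volume is 132,230 × R$140.39 = R$18,563,769.70.
EBIT = R$18,563,769.70 − R$9,646,200 = R$8,917,569.70.
DOL = contribution ÷ EBIT = R$18,563,769.70 ÷ R$8,917,569.70 = 2.0817.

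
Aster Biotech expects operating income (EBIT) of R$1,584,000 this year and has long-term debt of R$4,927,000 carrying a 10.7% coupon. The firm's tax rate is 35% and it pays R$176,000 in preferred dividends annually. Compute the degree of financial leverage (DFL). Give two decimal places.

2.02

Annual interest charges come to R$527,189.00.
Pre-tax preferred-dividend burden = R$176,000 ÷ (1 − 0.35) = R$270,769.23.
DFL = EBIT ÷ [EBIT − I − D_p/(1−t)] = R$1,584,000 ÷ [R$1,584,000 − R$527,189.00 − R$270,769.23] = R$1,584,000 ÷ R$786,041.77 = 2.0152.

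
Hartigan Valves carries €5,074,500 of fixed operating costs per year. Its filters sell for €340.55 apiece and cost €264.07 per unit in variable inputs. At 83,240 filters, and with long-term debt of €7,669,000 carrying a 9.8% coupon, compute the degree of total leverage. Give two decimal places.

11.79

Contribution at this volume is 83,240 × €76.48 = €6,366,195.20.
Subtracting fixed costs: EBIT = €6,366,195.20 − €5,074,500 = €1,291,695.20. Interest = €751,562.00, so EBIT − I = €540,133.20.
Degree of total leverage = total CM / (EBIT − interest) = €6,366,195.20 / €540,133.20 = 11.7863.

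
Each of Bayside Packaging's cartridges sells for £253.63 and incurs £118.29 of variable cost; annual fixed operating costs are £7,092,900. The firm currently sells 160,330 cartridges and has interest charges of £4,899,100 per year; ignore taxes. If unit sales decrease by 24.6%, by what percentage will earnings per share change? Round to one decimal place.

-55.0%

Contribution at this volume is 160,330 × £135.34 = £21,699,062.20.
Subtracting fixed costs: EBIT = £21,699,062.20 − £7,092,900 = £14,606,162.20.
Interest = £4,899,100.00, so EBIT − I = £9,707,062.20.
Degree of combined leverage = contribution ÷ (EBIT − I) = £21,699,062.20 ÷ £9,707,062.20 = 2.2354.
EPS therefore changes by 2.2354 × (-24.6%) = -55.0%.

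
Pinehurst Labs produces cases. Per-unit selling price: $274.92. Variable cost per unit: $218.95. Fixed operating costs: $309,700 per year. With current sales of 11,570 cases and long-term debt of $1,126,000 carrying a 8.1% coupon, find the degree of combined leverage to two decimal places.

2.63

Total contribution margin = 11,570 × $55.97 = $647,572.90.
Subtracting fixed costs: EBIT = $647,572.90 − $309,700 = $337,872.90. Interest = $91,206.00, so EBIT − I = $246,666.90.
DCL = contribution ÷ (EBIT − I) = $647,572.90 ÷ $246,666.90 = 2.6253.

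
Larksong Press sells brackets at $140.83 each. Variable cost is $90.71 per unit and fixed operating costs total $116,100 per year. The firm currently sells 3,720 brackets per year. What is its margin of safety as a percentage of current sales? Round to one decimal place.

37.7%

Each unit contributes $140.83 − $90.71 = $50.12. Break-even units = $116,100 ÷ $50.12 = 2,316.44; break-even revenue = 2,316.44 × $140.83 = $326,224.32.
Current sales = 3,720 × $140.83 = $523,887.60.
Margin of safety = ($523,887.60 − $326,224.32) ÷ $523,887.60 = 37.7%.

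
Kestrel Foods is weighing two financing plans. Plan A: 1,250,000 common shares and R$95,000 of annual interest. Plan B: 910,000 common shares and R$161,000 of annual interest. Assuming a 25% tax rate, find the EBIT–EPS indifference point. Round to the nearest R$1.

At indifference, (EBIT − 95,000)(1 − t)/1,250,000 = (EBIT − 161,000)(1 − t)/910,000.
The (1 − t) factor cancels: (EBIT − 95,000) × 910,000 = (EBIT − 161,000) × 1,250,000.
Solving, EBIT = (161,000·1,250,000 − 95,000·910,000) / (1,250,000 − 910,000) = 114,800,000,000 / 340,000 = 337,647.06.

R$337,647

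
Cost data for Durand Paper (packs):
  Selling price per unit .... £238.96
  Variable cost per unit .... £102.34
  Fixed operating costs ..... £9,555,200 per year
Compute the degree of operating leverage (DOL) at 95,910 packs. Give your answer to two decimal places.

Contribution at this volume is 95,910 × £136.62 = £13,103,224.20.
Operating income = contribution − fixed costs = £13,103,224.20 − £9,555,200 = £3,548,024.20.
Degree of operating leverage = £13,103,224.20 / £3,548,024.20 = 3.6931.

3.69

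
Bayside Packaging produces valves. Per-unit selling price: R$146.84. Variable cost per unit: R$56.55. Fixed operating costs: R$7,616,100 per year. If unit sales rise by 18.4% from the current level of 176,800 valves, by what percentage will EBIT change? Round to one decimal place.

Contribution at this volume is 176,800 × R$90.29 = R$15,963,272.00.
Operating income = contribution − fixed costs = R$15,963,272.00 − R$7,616,100 = R$8,347,172.00.
DOL = contribution ÷ EBIT = R$15,963,272.00 ÷ R$8,347,172.00 = 1.9124.
So EBIT moves 1.9124 × (+18.4%) = +35.2%.

+35.2%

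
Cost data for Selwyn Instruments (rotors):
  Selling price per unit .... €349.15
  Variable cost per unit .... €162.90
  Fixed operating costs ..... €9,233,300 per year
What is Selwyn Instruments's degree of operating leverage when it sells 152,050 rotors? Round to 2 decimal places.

1.48

Total contribution margin = 152,050 × €186.25 = €28,319,312.50.
Operating income = contribution − fixed costs = €28,319,312.50 − €9,233,300 = €19,086,012.50.
So DOL = total CM / EBIT = €28,319,312.50 / €19,086,012.50 = 1.4838.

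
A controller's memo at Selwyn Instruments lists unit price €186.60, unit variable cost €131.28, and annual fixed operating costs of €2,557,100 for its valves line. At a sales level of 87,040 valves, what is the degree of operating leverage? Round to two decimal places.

2.13

Contribution at this volume is 87,040 × €55.32 = €4,815,052.80.
Operating income = contribution − fixed costs = €4,815,052.80 − €2,557,100 = €2,257,952.80.
DOL = contribution ÷ EBIT = €4,815,052.80 ÷ €2,257,952.80 = 2.1325.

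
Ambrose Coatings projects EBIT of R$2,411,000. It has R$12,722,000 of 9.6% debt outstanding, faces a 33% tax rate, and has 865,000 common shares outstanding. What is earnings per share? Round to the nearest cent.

Interest = R$1,221,312.00, so EBT = R$2,411,000 − R$1,221,312.00 = R$1,189,688.00.
Net income = R$1,189,688.00 × (1 − 0.33) = R$797,090.96.
EPS = R$797,090.96 ÷ 865,000 = R$0.92.

R$0.92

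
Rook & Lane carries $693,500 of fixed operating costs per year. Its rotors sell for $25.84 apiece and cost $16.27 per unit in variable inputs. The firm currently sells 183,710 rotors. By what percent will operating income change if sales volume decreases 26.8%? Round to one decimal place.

At 183,710 units, contribution = 183,710 × $9.57 = $1,758,104.70.
EBIT = $1,758,104.70 − $693,500 = $1,064,604.70.
So DOL = total CM / EBIT = $1,758,104.70 / $1,064,604.70 = 1.6514.
Operating income changes by 1.6514 × -26.8% = -44.3%.

-44.3%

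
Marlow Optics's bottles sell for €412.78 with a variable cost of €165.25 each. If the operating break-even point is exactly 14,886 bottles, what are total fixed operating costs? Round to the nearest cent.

€3,684,731.58

Unit CM = price − variable cost = €412.78 − €165.25 = €247.53.
Since BE = FC / CM, FC = 14,886 × €247.53 = €3,684,731.58.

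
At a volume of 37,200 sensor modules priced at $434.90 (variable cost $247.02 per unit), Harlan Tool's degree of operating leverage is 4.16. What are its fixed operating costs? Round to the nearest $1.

At 37,200 units, contribution = 37,200 × $187.88 = $6,989,136.00.
DOL = contribution / EBIT, so EBIT = $6,989,136.00 / 4.16 = $1,680,080.77.
And FC = contribution − EBIT = $6,989,136.00 − $1,680,080.77 = $5,309,055.

$5,309,055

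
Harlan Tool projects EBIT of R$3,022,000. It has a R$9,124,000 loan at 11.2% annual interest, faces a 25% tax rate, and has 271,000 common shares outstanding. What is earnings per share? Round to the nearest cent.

Interest = R$1,021,888.00, so EBT = R$3,022,000 − R$1,021,888.00 = R$2,000,112.00.
After tax at 25%: net income = R$2,000,112.00 × 0.75 = R$1,500,084.00.
EPS = R$1,500,084.00 ÷ 271,000 = R$5.54.

R$5.54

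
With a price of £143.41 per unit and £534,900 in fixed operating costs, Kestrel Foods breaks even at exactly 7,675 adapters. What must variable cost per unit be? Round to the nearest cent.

£73.72

Contribution per unit must be FC / Q = £534,900 / 7,675 = £69.6938.
Variable cost per unit = £143.41 − £69.6938 = £73.72.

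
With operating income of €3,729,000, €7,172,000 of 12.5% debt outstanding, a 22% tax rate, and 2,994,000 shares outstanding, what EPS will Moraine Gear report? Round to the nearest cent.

€0.74

Interest = €896,500.00, so EBT = €3,729,000 − €896,500.00 = €2,832,500.00.
After tax at 22%: net income = €2,832,500.00 × 0.78 = €2,209,350.00.
Per share: €2,209,350.00 / 2,994,000 shares = €0.74.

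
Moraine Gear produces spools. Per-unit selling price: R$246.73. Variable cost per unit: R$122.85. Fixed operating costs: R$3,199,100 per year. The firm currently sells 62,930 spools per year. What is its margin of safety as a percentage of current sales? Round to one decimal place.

Each unit contributes R$246.73 − R$122.85 = R$123.88. Break-even units = R$3,199,100 ÷ R$123.88 = 25,824.18; break-even revenue = 25,824.18 × R$246.73 = R$6,371,601.09.
Actual sales revenue = 62,930 × R$246.73 = R$15,526,718.90.
Margin of safety = (R$15,526,718.90 − R$6,371,601.09) ÷ R$15,526,718.90 = 59.0%.

59.0%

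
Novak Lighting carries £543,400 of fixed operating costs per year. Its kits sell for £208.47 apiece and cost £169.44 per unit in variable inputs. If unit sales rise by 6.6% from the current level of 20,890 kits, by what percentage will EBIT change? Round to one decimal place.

+19.8%

Contribution at this volume is 20,890 × £39.03 = £815,336.70.
EBIT = £815,336.70 − £543,400 = £271,936.70.
So DOL = total CM / EBIT = £815,336.70 / £271,936.70 = 2.9983.
Operating income changes by 2.9983 × +6.6% = +19.8%.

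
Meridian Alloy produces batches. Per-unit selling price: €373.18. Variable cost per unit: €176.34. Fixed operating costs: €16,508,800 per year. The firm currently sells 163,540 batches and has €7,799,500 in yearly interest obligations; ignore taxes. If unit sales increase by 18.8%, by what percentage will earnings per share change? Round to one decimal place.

+76.8%

At 163,540 units, contribution = 163,540 × €196.84 = €32,191,213.60.
EBIT = €32,191,213.60 − €16,508,800 = €15,682,413.60.
After interest of €7,799,500.00, pre-tax earnings = €7,882,913.60.
Degree of combined leverage = contribution ÷ (EBIT − I) = €32,191,213.60 ÷ €7,882,913.60 = 4.0837.
EPS therefore changes by 4.0837 × (+18.8%) = +76.8%.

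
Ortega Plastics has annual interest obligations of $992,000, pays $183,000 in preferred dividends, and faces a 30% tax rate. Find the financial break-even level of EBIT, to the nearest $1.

$1,253,429

Grossing the preferred dividend up to pre-tax terms: $183,000 / (1 − 0.30) = $261,428.57.
EPS = 0 when EBIT covers interest plus the pre-tax preferred burden: $992,000 + $261,428.57 = $1,253,428.57.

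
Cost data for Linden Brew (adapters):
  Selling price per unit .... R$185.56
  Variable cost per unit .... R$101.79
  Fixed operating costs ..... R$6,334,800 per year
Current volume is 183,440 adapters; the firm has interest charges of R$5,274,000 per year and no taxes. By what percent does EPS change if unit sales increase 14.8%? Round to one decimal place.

+60.5%

Contribution at this volume is 183,440 × R$83.77 = R$15,366,768.80.
Operating income = contribution − fixed costs = R$15,366,768.80 − R$6,334,800 = R$9,031,968.80.
After interest of R$5,274,000.00, pre-tax earnings = R$3,757,968.80.
DCL = total CM / (EBIT − I) = R$15,366,768.80 / R$3,757,968.80 = 4.0891.
%ΔEPS = DCL × %ΔSales = 4.0891 × +14.8% = +60.5%.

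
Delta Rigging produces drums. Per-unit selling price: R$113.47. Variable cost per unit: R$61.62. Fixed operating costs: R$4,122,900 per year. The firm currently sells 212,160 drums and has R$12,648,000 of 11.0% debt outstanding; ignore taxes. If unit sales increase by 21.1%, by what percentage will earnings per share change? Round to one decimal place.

+42.3%

At 212,160 units, contribution = 212,160 × R$51.85 = R$11,000,496.00.
Subtracting fixed costs: EBIT = R$11,000,496.00 − R$4,122,900 = R$6,877,596.00.
After interest of R$1,391,280.00, pre-tax earnings = R$5,486,316.00.
DCL = total CM / (EBIT − I) = R$11,000,496.00 / R$5,486,316.00 = 2.0051.
EPS therefore changes by 2.0051 × (+21.1%) = +42.3%.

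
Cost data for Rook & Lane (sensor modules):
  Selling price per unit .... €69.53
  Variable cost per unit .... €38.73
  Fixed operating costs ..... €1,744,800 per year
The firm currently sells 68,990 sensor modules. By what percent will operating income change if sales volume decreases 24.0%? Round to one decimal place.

Total contribution margin = 68,990 × €30.80 = €2,124,892.00.
Operating income = contribution − fixed costs = €2,124,892.00 − €1,744,800 = €380,092.00.
Degree of operating leverage = €2,124,892.00 / €380,092.00 = 5.5905.
Operating income changes by 5.5905 × -24.0% = -134.2%.

-134.2%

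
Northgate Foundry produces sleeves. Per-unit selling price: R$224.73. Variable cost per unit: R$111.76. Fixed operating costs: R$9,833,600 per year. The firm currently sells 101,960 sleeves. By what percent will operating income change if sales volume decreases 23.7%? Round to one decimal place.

-162.0%

At 101,960 units, contribution = 101,960 × R$112.97 = R$11,518,421.20.
Subtracting fixed costs: EBIT = R$11,518,421.20 − R$9,833,600 = R$1,684,821.20.
So DOL = total CM / EBIT = R$11,518,421.20 / R$1,684,821.20 = 6.8366.
Operating income changes by 6.8366 × -23.7% = -162.0%.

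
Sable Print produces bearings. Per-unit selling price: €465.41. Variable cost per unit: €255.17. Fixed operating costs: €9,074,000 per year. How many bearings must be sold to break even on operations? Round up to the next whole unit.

Each unit contributes €465.41 − €255.17 = €210.24.
Units to break even: €9,074,000 ÷ €210.24 = 43,160.20, rounded up to 43,161.

43,161 bearings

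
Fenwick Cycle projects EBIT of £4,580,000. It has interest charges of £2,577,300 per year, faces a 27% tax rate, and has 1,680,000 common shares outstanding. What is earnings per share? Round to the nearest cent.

£0.87

Interest = £2,577,300.00, so EBT = £4,580,000 − £2,577,300.00 = £2,002,700.00.
Net income = £2,002,700.00 × (1 − 0.27) = £1,461,971.00.
EPS = £1,461,971.00 ÷ 1,680,000 = £0.87.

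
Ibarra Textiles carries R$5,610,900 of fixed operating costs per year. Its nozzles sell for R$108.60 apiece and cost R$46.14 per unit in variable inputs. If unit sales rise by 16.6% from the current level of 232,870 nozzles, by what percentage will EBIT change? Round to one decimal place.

+27.0%

Contribution at this volume is 232,870 × R$62.46 = R$14,545,060.20.
Operating income = contribution − fixed costs = R$14,545,060.20 − R$5,610,900 = R$8,934,160.20.
DOL = contribution ÷ EBIT = R$14,545,060.20 ÷ R$8,934,160.20 = 1.6280.
%ΔEBIT = DOL × %ΔSales = 1.6280 × +16.6% = +27.0%.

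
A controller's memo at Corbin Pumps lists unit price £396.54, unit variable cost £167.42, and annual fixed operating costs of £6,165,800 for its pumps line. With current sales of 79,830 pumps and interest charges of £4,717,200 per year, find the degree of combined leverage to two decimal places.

2.47

Total contribution margin = 79,830 × £229.12 = £18,290,649.60.
Subtracting fixed costs: EBIT = £18,290,649.60 − £6,165,800 = £12,124,849.60. Interest = £4,717,200.00.
DOL = £18,290,649.60 ÷ £12,124,849.60 = 1.5085; DFL = £12,124,849.60 ÷ £7,407,649.60 = 1.6368.
Combined leverage = 1.5085 × 1.6368 = 2.4691.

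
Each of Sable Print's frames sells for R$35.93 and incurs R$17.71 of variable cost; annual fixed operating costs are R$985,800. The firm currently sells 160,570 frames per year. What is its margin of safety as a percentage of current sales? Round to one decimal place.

Contribution margin per unit = R$35.93 − R$17.71 = R$18.22. Break-even units = R$985,800 ÷ R$18.22 = 54,105.38; break-even revenue = 54,105.38 × R$35.93 = R$1,944,006.26.
Current sales = 160,570 × R$35.93 = R$5,769,280.10.
Margin of safety = (R$5,769,280.10 − R$1,944,006.26) ÷ R$5,769,280.10 = 66.3%.

66.3%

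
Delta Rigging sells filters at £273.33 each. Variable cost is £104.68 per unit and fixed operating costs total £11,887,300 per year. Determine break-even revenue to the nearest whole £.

CM per unit = £273.33 − £104.68 = £168.65; CM ratio = £168.65 / £273.33 = 0.6170.
Break-even revenue = fixed costs × price ÷ CM = £11,887,300 × £273.33 ÷ £168.65 = £19,265,673.

£19,265,673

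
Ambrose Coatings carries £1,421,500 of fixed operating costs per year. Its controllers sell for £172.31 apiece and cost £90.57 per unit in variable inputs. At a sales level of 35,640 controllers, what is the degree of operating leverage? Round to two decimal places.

1.95

Contribution at this volume is 35,640 × £81.74 = £2,913,213.60.
EBIT = £2,913,213.60 − £1,421,500 = £1,491,713.60.
So DOL = total CM / EBIT = £2,913,213.60 / £1,491,713.60 = 1.9529.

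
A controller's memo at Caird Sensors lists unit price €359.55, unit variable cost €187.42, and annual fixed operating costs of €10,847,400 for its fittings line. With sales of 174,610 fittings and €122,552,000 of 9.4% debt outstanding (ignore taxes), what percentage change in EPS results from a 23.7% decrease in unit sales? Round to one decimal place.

-92.6%

At 174,610 units, contribution = 174,610 × €172.13 = €30,055,619.30.
EBIT = €30,055,619.30 − €10,847,400 = €19,208,219.30.
Interest = €11,519,888.00, so EBIT − I = €7,688,331.30.
Degree of combined leverage = contribution ÷ (EBIT − I) = €30,055,619.30 ÷ €7,688,331.30 = 3.9093.
%ΔEPS = DCL × %ΔSales = 3.9093 × -23.7% = -92.6%.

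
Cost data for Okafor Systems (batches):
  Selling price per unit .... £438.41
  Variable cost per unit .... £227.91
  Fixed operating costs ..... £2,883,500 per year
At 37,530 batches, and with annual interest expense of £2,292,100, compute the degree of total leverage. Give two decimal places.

2.90

Contribution at this volume is 37,530 × £210.50 = £7,900,065.00.
EBIT = £7,900,065.00 − £2,883,500 = £5,016,565.00. Interest = £2,292,100.00, so EBIT − I = £2,724,465.00.
Degree of total leverage = total CM / (EBIT − interest) = £7,900,065.00 / £2,724,465.00 = 2.8997.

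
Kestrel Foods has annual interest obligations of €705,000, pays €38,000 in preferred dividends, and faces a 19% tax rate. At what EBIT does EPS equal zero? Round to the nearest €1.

€751,914

Preferred dividends are paid after tax, so their pre-tax equivalent is €38,000 ÷ (1 − 0.19) = €46,913.58.
EPS = 0 when EBIT covers interest plus the pre-tax preferred burden: €705,000 + €46,913.58 = €751,913.58.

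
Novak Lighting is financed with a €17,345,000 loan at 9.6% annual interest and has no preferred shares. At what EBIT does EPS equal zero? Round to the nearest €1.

€1,665,120

Annual interest = 9.6% × €17,345,000 = €1,665,120.00.
Without preferred stock the financial break-even is simply EBIT = interest = €1,665,120.00.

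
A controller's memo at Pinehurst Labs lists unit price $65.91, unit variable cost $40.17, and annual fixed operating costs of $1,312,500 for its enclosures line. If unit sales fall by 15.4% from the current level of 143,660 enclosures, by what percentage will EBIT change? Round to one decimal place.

At 143,660 units, contribution = 143,660 × $25.74 = $3,697,808.40.
Operating income = contribution − fixed costs = $3,697,808.40 − $1,312,500 = $2,385,308.40.
DOL = contribution ÷ EBIT = $3,697,808.40 ÷ $2,385,308.40 = 1.5502.
Operating income changes by 1.5502 × -15.4% = -23.9%.

-23.9%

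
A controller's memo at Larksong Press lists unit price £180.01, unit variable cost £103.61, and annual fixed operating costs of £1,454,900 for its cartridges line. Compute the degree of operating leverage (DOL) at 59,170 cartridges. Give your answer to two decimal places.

At 59,170 units, contribution = 59,170 × £76.40 = £4,520,588.00.
Operating income = contribution − fixed costs = £4,520,588.00 − £1,454,900 = £3,065,688.00.
Degree of operating leverage = £4,520,588.00 / £3,065,688.00 = 1.4746.

1.47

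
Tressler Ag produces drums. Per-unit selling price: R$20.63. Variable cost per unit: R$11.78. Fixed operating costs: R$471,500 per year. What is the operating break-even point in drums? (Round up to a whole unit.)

53,277 drums

Unit CM = price − variable cost = R$20.63 − R$11.78 = R$8.85.
Break-even volume = fixed costs ÷ CM per unit = R$471,500 ÷ R$8.85 = 53,276.84, so 53,277 drums.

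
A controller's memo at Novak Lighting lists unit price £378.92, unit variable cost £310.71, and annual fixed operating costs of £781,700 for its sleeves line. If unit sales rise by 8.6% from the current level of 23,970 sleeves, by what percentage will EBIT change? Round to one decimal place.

Contribution at this volume is 23,970 × £68.21 = £1,634,993.70.
Operating income = contribution − fixed costs = £1,634,993.70 − £781,700 = £853,293.70.
Degree of operating leverage = £1,634,993.70 / £853,293.70 = 1.9161.
So EBIT moves 1.9161 × (+8.6%) = +16.5%.

+16.5%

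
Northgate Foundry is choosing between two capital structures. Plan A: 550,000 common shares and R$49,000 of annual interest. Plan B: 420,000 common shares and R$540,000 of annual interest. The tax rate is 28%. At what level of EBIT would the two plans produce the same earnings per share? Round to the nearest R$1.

Set EPS_A = EPS_B: (EBIT − R$49,000)(1 − 0.28) ÷ 550,000 = (EBIT − R$540,000)(1 − 0.28) ÷ 420,000.
The (1 − t) factor cancels: (EBIT − 49,000) × 420,000 = (EBIT − 540,000) × 550,000.
Solving, EBIT = (540,000·550,000 − 49,000·420,000) / (550,000 − 420,000) = 276,420,000,000 / 130,000 = 2,126,307.69.

R$2,126,308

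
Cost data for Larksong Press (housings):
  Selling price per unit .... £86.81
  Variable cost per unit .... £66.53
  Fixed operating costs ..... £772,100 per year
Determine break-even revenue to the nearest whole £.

£3,305,030

Contribution margin per unit = £86.81 − £66.53 = £20.28, a CM ratio of £20.28 ÷ £86.81 = 0.2336.
Break-even sales = FC ÷ CM ratio = £772,100 × £86.81 / £20.28 = £3,305,030.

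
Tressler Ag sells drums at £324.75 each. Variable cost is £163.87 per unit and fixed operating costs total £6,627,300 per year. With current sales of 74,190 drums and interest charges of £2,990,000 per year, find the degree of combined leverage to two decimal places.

5.15

At 74,190 units, contribution = 74,190 × £160.88 = £11,935,687.20.
Subtracting fixed costs: EBIT = £11,935,687.20 − £6,627,300 = £5,308,387.20. Interest = £2,990,000.00.
DOL = £11,935,687.20 ÷ £5,308,387.20 = 2.2485; DFL = £5,308,387.20 ÷ £2,318,387.20 = 2.2897.
DCL = DOL × DFL = 2.2485 × 2.2897 = 5.1484.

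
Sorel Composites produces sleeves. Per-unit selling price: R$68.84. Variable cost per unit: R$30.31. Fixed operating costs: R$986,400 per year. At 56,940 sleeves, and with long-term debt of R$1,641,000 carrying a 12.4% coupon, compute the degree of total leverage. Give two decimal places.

2.19

At 56,940 units, contribution = 56,940 × R$38.53 = R$2,193,898.20.
EBIT = R$2,193,898.20 − R$986,400 = R$1,207,498.20. Interest = R$203,484.00.
DOL = R$2,193,898.20 ÷ R$1,207,498.20 = 1.8169; DFL = R$1,207,498.20 ÷ R$1,004,014.20 = 1.2027.
DCL = DOL × DFL = 1.8169 × 1.2027 = 2.1852.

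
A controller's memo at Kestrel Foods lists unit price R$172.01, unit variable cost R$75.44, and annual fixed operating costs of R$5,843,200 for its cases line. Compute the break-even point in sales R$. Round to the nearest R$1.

Contribution margin per unit = R$172.01 − R$75.44 = R$96.57, a CM ratio of R$96.57 ÷ R$172.01 = 0.5614.
Break-even revenue = fixed costs × price ÷ CM = R$5,843,200 × R$172.01 ÷ R$96.57 = R$10,407,879.

R$10,407,879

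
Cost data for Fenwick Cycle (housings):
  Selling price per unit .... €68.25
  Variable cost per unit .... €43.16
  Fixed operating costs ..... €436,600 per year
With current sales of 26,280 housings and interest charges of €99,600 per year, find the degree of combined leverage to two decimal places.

Contribution at this volume is 26,280 × €25.09 = €659,365.20.
EBIT = €659,365.20 − €436,600 = €222,765.20. Interest = €99,600.00.
DOL = €659,365.20 ÷ €222,765.20 = 2.9599; DFL = €222,765.20 ÷ €123,165.20 = 1.8087.
Combined leverage = 2.9599 × 1.8087 = 5.3536.

5.35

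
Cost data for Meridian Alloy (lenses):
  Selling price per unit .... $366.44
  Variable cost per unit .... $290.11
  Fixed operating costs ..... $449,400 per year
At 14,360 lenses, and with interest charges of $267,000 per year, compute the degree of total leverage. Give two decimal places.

2.89

Contribution at this volume is 14,360 × $76.33 = $1,096,098.80.
EBIT = $1,096,098.80 − $449,400 = $646,698.80. Interest = $267,000.00.
DOL = $1,096,098.80 ÷ $646,698.80 = 1.6949; DFL = $646,698.80 ÷ $379,698.80 = 1.7032.
Combined leverage = 1.6949 × 1.7032 = 2.8868.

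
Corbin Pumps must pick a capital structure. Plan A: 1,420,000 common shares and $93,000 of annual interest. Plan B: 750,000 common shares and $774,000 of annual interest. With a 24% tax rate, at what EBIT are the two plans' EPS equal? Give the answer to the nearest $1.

Set EPS_A = EPS_B: (EBIT − $93,000)(1 − 0.24) ÷ 1,420,000 = (EBIT − $774,000)(1 − 0.24) ÷ 750,000.
Cancelling (1 − t) and cross-multiplying: 750,000·(EBIT − 93,000) = 1,420,000·(EBIT − 774,000).
EBIT × (1,420,000 − 750,000) = 774,000 × 1,420,000 − 93,000 × 750,000 = 1,029,330,000,000, so EBIT = 1,029,330,000,000 ÷ 670,000 = 1,536,313.43.

$1,536,313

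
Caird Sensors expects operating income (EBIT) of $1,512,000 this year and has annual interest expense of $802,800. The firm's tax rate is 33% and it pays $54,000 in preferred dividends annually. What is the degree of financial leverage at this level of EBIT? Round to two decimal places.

2.41

Interest = $802,800.00.
Preferred dividends grossed up pre-tax: $54,000 / (1 − 0.33) = $80,597.01.
DFL = EBIT ÷ [EBIT − I − D_p/(1−t)] = $1,512,000 ÷ [$1,512,000 − $802,800.00 − $80,597.01] = $1,512,000 ÷ $628,602.99 = 2.4053.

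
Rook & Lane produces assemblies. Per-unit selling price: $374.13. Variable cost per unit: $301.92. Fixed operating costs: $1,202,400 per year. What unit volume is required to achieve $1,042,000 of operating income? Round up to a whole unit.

31,082 assemblies

Contribution margin per unit = $374.13 − $301.92 = $72.21.
Units = (FC + target) / CM = ($1,202,400 + $1,042,000) / $72.21 = 31,081.57, so 31,082 assemblies.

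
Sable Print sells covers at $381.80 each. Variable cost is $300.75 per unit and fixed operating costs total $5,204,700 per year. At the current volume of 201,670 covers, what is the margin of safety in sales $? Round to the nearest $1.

$52,479,969

Each unit contributes $381.80 − $300.75 = $81.05. Break-even units = $5,204,700 ÷ $81.05 = 64,215.92; break-even revenue = 64,215.92 × $381.80 = $24,517,636.77.
Actual sales revenue = 201,670 × $381.80 = $76,997,606.00.
Margin of safety = $76,997,606.00 − $24,517,636.77 = $52,479,969.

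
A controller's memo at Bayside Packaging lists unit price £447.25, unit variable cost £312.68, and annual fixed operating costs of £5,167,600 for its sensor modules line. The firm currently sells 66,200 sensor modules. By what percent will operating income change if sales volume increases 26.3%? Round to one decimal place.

At 66,200 units, contribution = 66,200 × £134.57 = £8,908,534.00.
Subtracting fixed costs: EBIT = £8,908,534.00 − £5,167,600 = £3,740,934.00.
So DOL = total CM / EBIT = £8,908,534.00 / £3,740,934.00 = 2.3814.
So EBIT moves 2.3814 × (+26.3%) = +62.6%.

+62.6%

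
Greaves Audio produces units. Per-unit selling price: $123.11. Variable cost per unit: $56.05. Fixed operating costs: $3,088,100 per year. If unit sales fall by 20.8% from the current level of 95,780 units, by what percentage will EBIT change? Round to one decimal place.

At 95,780 units, contribution = 95,780 × $67.06 = $6,423,006.80.
Operating income = contribution − fixed costs = $6,423,006.80 − $3,088,100 = $3,334,906.80.
Degree of operating leverage = $6,423,006.80 / $3,334,906.80 = 1.9260.
%ΔEBIT = DOL × %ΔSales = 1.9260 × -20.8% = -40.1%.

-40.1%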